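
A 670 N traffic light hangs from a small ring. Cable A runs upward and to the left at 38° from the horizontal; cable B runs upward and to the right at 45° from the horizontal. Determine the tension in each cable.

ΣF_x = 0: −T_A·cos38° + T_B·cos45° = 0 → T_B = 1.11442·T_A.
ΣF_y = 0: T_A·sin38° + T_B·sin45° = 670.
Substitute: T_A·(0.615661 + 1.11442·0.707107) = 670 → T_A = 477.318 ≈ 477.3 N.
Then T_B = 1.11442 × 477.318 = 531.9 N.

T_A = 477.3 N, T_B = 531.9 N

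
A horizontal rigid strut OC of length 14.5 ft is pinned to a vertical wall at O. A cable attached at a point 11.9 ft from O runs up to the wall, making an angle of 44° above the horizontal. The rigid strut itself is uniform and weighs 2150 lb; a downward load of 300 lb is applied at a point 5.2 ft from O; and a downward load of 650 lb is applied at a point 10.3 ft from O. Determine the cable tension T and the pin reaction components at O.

ΣM about O: T·sin44°·11.9 − 2150·7.25 − 300·5.2 − 650·10.3 = 0 → T = 23842.5/(11.9·0.694658) = 2884.26 ≈ 2884 lb.
ΣF_x = 0: O_x − T·cos44° = 0 → O_x = 2884.26 × 0.71934 = 2075 lb.
ΣF_y = 0: O_y + T·sin44° − 2150 − 300 − 650 = 0 → O_y = 3100 − 2884.26 × 0.694658 = 1096 lb.

T = 2884 lb, O_x = 2075 lb, O_y = 1096 lb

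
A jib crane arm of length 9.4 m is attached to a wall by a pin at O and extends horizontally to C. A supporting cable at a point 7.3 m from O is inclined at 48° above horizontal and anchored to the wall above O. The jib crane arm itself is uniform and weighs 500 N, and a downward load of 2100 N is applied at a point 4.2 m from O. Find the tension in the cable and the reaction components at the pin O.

T = 2059 N, O_x = 1378 N, O_y = 1070 N

ΣM about O: T·sin48°·7.3 − 500·4.7 − 2100·4.2 = 0 → T = 11170/(7.3·0.743145) = 2059 N.
ΣF_x = 0: O_x − T·cos48° = 0 → O_x = 2059 × 0.669131 = 1378 N.
ΣF_y = 0: O_y + T·sin48° − 500 − 2100 = 0 → O_y = 2600 − 2059 × 0.743145 = 1070 N.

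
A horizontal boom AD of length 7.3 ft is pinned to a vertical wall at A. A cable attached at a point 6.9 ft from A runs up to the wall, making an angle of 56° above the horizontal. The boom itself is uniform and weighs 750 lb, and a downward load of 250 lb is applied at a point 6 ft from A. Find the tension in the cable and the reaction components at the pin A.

T = 740.8 lb, A_x = 414.2 lb, A_y = 385.9 lb

ΣM about A: T·sin56°·6.9 − 750·3.65 − 250·6 = 0 → T = 4237.5/(6.9·0.829038) = 740.775 ≈ 740.8 lb.
ΣF_x = 0: A_x − T·cos56° = 0 → A_x = 740.775 × 0.559193 = 414.2 lb.
ΣF_y = 0: A_y + T·sin56° − 750 − 250 = 0 → A_y = 1000 − 740.775 × 0.829038 = 385.9 lb.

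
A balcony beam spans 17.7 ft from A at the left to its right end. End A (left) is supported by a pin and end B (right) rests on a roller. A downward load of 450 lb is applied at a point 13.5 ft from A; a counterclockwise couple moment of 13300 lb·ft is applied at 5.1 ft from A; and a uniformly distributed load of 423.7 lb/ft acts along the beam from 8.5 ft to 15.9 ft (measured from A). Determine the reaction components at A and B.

A_x = 0, A_y = 1832 lb, B_y = 1753 lb

Resultant of the distributed load: 423.7 × 7.4 = 3135.38 lb at 12.2 ft from A.
Moments about A: B_y·17.7 − 450·13.5 + 13300 − (423.7·7.4)·12.2 = 0 → B_y = 31026.636/17.7 = 1752.92 ≈ 1753 lb.
ΣF_y = 0: A_y + 1752.92 − 450 − 423.7·7.4 = 0 → A_y = 1832 lb.
ΣF_x = 0: no horizontal applied forces, so A_x = 0.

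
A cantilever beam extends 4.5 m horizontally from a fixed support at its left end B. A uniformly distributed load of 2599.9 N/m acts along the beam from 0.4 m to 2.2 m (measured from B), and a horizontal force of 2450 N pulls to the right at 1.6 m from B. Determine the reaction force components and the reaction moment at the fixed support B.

Resultant of the distributed load: 2599.9 × 1.8 = 4679.82 N at 1.3 m from B.
ΣF_x = 0: B_x + 2450 = 0 → B_x = -2450 N.
ΣF_y = 0: B_y − 2599.9·1.8 = 0 → B_y = 4680 N.
ΣM about B: M_B − (2599.9·1.8)·1.3 = 0 → M_B = 6084 N·m.

B_x = -2450 N, B_y = 4680 N, M_B = 6084 N·m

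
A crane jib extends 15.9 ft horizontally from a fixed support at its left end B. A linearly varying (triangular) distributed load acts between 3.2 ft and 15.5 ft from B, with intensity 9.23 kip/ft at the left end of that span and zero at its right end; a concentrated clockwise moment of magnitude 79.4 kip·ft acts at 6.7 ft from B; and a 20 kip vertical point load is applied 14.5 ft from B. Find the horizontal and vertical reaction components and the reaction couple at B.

B_x = 0, B_y = 76.76 kip, M_B = 783.8 kip·ft

Resultant of the triangular load: ½ × 9.23 × 12.3 = 56.7645 kip, acting at 7.3 ft from B (one-third of the span from the peak).
ΣF_x = 0: B_x = 0.
ΣF_y = 0: B_y − ½·9.23·12.3 − 20 = 0 → B_y = 76.76 kip.
ΣM about B: M_B − (½·9.23·12.3)·7.3 − 79.4 − 20·14.5 = 0 → M_B = 783.8 kip·ft.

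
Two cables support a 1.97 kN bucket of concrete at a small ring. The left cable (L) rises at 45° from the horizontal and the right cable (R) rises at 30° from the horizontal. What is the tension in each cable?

ΣF_x = 0: −T_L·cos45° + T_R·cos30° = 0 → T_R = 0.816497·T_L.
ΣF_y = 0: T_L·sin45° + T_R·sin30° = 1.97.
Substitute: T_L·(0.707107 + 0.816497·0.5) = 1.97 → T_L = 1.76625 ≈ 1.766 kN.
Then T_R = 0.816497 × 1.76625 = 1.442 kN.

T_L = 1.766 kN, T_R = 1.442 kN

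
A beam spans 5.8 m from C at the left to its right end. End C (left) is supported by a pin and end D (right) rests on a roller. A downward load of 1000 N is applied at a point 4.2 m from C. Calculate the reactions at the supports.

C_x = 0, C_y = 275.9 N, D_y = 724.1 N

Taking moments about C: D_y·5.8 − 1000·4.2 = 0 → D_y = 4200/5.8 = 724.138 ≈ 724.1 N.
ΣF_y = 0: C_y + 724.138 − 1000 = 0 → C_y = 275.9 N.
ΣF_x = 0: no horizontal applied forces, so C_x = 0.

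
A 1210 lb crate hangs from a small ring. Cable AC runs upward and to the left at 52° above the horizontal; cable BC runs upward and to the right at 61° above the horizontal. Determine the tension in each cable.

ΣF_x = 0: −T_AC·cos52° + T_BC·cos61° = 0 → T_BC = 1.2699·T_AC.
ΣF_y = 0: T_AC·sin52° + T_BC·sin61° = 1210.
Substitute: T_AC·(0.788011 + 1.2699·0.87462) = 1210 → T_AC = 637.281 ≈ 637.3 lb.
Then T_BC = 1.2699 × 637.281 = 809.3 lb.

T_AC = 637.3 lb, T_BC = 809.3 lb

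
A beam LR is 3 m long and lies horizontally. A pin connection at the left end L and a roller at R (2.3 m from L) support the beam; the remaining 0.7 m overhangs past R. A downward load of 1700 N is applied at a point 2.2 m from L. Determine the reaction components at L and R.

ΣM about L: R_y·2.3 − 1700·2.2 = 0 → R_y = 3740/2.3 = 1626.09 ≈ 1626 N.
ΣF_y = 0: L_y + 1626.09 − 1700 = 0 → L_y = 73.91 N.
ΣF_x = 0: no horizontal applied forces, so L_x = 0.

L_x = 0, L_y = 73.91 N, R_y = 1626 N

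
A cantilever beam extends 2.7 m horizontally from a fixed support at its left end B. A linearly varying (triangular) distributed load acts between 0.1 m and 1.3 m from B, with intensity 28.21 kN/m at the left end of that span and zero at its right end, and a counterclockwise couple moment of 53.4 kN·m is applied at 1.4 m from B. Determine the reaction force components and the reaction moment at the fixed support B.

Resultant of the triangular load: ½ × 28.21 × 1.2 = 16.926 kN, acting at 0.5 m from B (one-third of the span from the peak).
ΣF_x = 0: B_x = 0.
ΣF_y = 0: B_y − ½·28.21·1.2 = 0 → B_y = 16.93 kN.
ΣM about B: M_B − (½·28.21·1.2)·0.5 + 53.4 = 0 → M_B = -44.94 kN·m.

B_x = 0, B_y = 16.93 kN, M_B = -44.94 kN·m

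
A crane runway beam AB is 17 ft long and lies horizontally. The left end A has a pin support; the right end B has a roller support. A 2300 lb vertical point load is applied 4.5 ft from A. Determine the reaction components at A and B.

A_x = 0, A_y = 1691 lb, B_y = 608.8 lb

ΣM about A: B_y·17 − 2300·4.5 = 0 → B_y = 10350/17 = 608.824 ≈ 608.8 lb.
ΣF_y = 0: A_y + 608.824 − 2300 = 0 → A_y = 1691 lb.
ΣF_x = 0: no horizontal applied forces, so A_x = 0.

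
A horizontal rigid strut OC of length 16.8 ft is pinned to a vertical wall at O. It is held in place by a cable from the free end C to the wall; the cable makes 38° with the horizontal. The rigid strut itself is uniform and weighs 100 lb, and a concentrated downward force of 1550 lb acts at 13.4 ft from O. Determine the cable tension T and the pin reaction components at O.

T = 2089 lb, O_x = 1646 lb, O_y = 363.7 lb

ΣM about O: T·sin38°·16.8 − 100·8.4 − 1550·13.4 = 0 → T = 21610/(16.8·0.615661) = 2089.31 ≈ 2089 lb.
ΣF_x = 0: O_x − T·cos38° = 0 → O_x = 2089.31 × 0.788011 = 1646 lb.
ΣF_y = 0: O_y + T·sin38° − 100 − 1550 = 0 → O_y = 1650 − 2089.31 × 0.615661 = 363.7 lb.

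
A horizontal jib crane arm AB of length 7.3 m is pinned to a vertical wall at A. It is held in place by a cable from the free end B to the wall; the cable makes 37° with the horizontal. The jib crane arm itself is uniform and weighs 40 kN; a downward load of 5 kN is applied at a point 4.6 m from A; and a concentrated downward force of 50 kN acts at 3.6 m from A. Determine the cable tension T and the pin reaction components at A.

ΣM about A: T·sin37°·7.3 − 40·3.65 − 5·4.6 − 50·3.6 = 0 → T = 349/(7.3·0.601815) = 79.4401 ≈ 79.44 kN.
ΣF_x = 0: A_x − T·cos37° = 0 → A_x = 79.4401 × 0.798636 = 63.44 kN.
ΣF_y = 0: A_y + T·sin37° − 40 − 5 − 50 = 0 → A_y = 95 − 79.4401 × 0.601815 = 47.19 kN.

T = 79.44 kN, A_x = 63.44 kN, A_y = 47.19 kN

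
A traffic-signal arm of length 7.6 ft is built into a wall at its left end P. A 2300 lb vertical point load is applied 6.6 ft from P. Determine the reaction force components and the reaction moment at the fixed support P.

ΣF_x = 0: P_x = 0.
ΣF_y = 0: P_y − 2300 = 0 → P_y = 2300 lb.
ΣM about P: M_P − 2300·6.6 = 0 → M_P = 15180 lb·ft.

P_x = 0, P_y = 2300 lb, M_P = 15180 lb·ft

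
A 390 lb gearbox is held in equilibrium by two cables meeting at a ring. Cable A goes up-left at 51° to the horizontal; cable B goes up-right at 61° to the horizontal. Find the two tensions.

ΣF_x = 0: −T_A·cos51° + T_B·cos61° = 0 → T_B = 1.29808·T_A.
ΣF_y = 0: T_A·sin51° + T_B·sin61° = 390.
Substitute: T_A·(0.777146 + 1.29808·0.87462) = 390 → T_A = 203.924 ≈ 203.9 lb.
Then T_B = 1.29808 × 203.924 = 264.7 lb.

T_A = 203.9 lb, T_B = 264.7 lb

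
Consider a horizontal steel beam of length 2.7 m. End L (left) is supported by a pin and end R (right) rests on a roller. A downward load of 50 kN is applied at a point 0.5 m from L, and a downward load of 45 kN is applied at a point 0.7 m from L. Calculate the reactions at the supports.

ΣM about L: R_y·2.7 − 50·0.5 − 45·0.7 = 0 → R_y = 56.5/2.7 = 20.9259 ≈ 20.93 kN.
ΣF_y = 0: L_y + 20.9259 − 50 − 45 = 0 → L_y = 74.07 kN.
ΣF_x = 0: no horizontal applied forces, so L_x = 0.

L_x = 0, L_y = 74.07 kN, R_y = 20.93 kN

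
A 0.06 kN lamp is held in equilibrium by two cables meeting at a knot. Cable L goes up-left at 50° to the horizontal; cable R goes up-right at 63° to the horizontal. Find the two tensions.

ΣF_x = 0: −T_L·cos50° + T_R·cos63° = 0 → T_R = 1.41586·T_L.
ΣF_y = 0: T_L·sin50° + T_R·sin63° = 0.06.
Substitute: T_L·(0.766044 + 1.41586·0.891007) = 0.06 → T_L = 0.0295919 ≈ 0.02959 kN.
Then T_R = 1.41586 × 0.0295919 = 0.04190 kN.

T_L = 0.02959 kN, T_R = 0.04190 kN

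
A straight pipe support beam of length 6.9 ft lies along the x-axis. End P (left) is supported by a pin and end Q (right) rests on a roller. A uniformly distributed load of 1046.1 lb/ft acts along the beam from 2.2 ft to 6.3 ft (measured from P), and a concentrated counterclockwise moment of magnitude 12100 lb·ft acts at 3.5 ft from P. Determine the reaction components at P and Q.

Resultant of the distributed load: 1046.1 × 4.1 = 4289.01 lb at 4.25 ft from P.
Taking moments about P: Q_y·6.9 − (1046.1·4.1)·4.25 + 12100 = 0 → Q_y = 6128.2925/6.9 = 888.158 ≈ 888.2 lb.
ΣF_y = 0: P_y + 888.158 − 1046.1·4.1 = 0 → P_y = 3401 lb.
ΣF_x = 0: no horizontal applied forces, so P_x = 0.

P_x = 0, P_y = 3401 lb, Q_y = 888.2 lb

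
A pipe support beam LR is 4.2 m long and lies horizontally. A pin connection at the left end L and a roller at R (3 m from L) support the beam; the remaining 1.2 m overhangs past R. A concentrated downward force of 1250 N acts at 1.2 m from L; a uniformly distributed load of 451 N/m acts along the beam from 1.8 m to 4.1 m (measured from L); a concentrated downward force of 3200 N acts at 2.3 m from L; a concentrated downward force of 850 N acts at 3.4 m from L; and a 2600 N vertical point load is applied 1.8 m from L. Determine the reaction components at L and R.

Resultant of the distributed load: 451 × 2.3 = 1037.3 N at 2.95 m from L.
Moments about L: R_y·3 − 1250·1.2 − (451·2.3)·2.95 − 3200·2.3 − 850·3.4 − 2600·1.8 = 0 → R_y = 19490.035/3 = 6496.68 ≈ 6497 N.
ΣF_y = 0: L_y + 6496.68 − 1250 − 451·2.3 − 3200 − 850 − 2600 = 0 → L_y = 2441 N.
ΣF_x = 0: no horizontal applied forces, so L_x = 0.

L_x = 0, L_y = 2441 N, R_y = 6497 N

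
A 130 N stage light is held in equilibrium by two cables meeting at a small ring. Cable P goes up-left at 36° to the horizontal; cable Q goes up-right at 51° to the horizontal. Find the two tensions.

T_P = 81.92 N, T_Q = 105.3 N

ΣF_x = 0: −T_P·cos36° + T_Q·cos51° = 0 → T_Q = 1.28554·T_P.
ΣF_y = 0: T_P·sin36° + T_Q·sin51° = 130.
Substitute: T_P·(0.587785 + 1.28554·0.777146) = 130 → T_P = 81.924 ≈ 81.92 N.
Then T_Q = 1.28554 × 81.924 = 105.3 N.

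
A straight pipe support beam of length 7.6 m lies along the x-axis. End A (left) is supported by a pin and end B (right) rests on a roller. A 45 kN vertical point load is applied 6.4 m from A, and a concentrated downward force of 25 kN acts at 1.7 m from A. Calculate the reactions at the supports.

A_x = 0, A_y = 26.51 kN, B_y = 43.49 kN

ΣM about A: B_y·7.6 − 45·6.4 − 25·1.7 = 0 → B_y = 330.5/7.6 = 43.4868 ≈ 43.49 kN.
ΣF_y = 0: A_y + 43.4868 − 45 − 25 = 0 → A_y = 26.51 kN.
ΣF_x = 0: no horizontal applied forces, so A_x = 0.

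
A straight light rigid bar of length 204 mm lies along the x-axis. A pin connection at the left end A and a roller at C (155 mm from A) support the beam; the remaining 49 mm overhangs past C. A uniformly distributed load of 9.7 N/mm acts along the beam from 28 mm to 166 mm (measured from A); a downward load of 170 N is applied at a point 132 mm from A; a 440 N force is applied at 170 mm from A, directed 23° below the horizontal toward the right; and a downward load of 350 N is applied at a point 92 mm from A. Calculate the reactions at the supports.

A_x = -405.0 N, A_y = 651.7 N, C_y = 1379 N

Resultant of the distributed load: 9.7 × 138 = 1338.6 N at 97 mm from A.
Moments about A: C_y·155 − (9.7·138)·97 − 170·132 − 440·sin23°·170 − 350·92 = 0 → C_y = 213711/155 = 1378.78 ≈ 1379 N.
ΣF_y = 0: A_y + 1378.78 − 9.7·138 − 170 − 440·sin23° − 350 = 0 → A_y = 651.7 N.
ΣF_x = 0: A_x + 440·cos23° = 0 → A_x = -405.0 N.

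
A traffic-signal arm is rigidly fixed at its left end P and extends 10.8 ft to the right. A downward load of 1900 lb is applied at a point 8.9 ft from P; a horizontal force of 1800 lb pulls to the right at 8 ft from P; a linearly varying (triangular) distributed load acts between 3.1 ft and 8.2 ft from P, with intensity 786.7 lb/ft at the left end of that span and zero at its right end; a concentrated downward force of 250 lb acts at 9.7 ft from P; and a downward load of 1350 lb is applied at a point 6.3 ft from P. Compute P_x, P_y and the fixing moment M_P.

Resultant of the triangular load: ½ × 786.7 × 5.1 = 2006.085 lb, acting at 4.8 ft from P (one-third of the span from the peak).
ΣF_x = 0: P_x + 1800 = 0 → P_x = -1800 lb.
ΣF_y = 0: P_y − 1900 − ½·786.7·5.1 − 250 − 1350 = 0 → P_y = 5506 lb.
ΣM about P: M_P − 1900·8.9 − (½·786.7·5.1)·4.8 − 250·9.7 − 1350·6.3 = 0 → M_P = 37470 lb·ft.

P_x = -1800 lb, P_y = 5506 lb, M_P = 37470 lb·ft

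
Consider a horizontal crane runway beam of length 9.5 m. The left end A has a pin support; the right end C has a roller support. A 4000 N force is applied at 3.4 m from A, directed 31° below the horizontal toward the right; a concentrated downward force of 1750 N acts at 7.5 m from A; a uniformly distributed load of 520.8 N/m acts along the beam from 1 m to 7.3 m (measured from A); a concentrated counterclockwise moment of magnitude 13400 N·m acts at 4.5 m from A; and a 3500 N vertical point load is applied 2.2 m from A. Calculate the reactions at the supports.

A_x = -3429 N, A_y = 7639 N, C_y = 2952 N

Resultant of the distributed load: 520.8 × 6.3 = 3281.04 N at 4.15 m from A.
ΣM about A: C_y·9.5 − 4000·sin31°·3.4 − 1750·7.5 − (520.8·6.3)·4.15 + 13400 − 3500·2.2 = 0 → C_y = 28045.8/9.5 = 2952.19 ≈ 2952 N.
ΣF_y = 0: A_y + 2952.19 − 4000·sin31° − 1750 − 520.8·6.3 − 3500 = 0 → A_y = 7639 N.
ΣF_x = 0: A_x + 4000·cos31° = 0 → A_x = -3429 N.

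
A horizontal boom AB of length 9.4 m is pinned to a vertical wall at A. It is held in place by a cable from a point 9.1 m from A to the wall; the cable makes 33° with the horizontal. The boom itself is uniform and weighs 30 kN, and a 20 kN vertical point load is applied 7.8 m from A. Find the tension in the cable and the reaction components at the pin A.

T = 59.92 kN, A_x = 50.26 kN, A_y = 17.36 kN

ΣM about A: T·sin33°·9.1 − 30·4.7 − 20·7.8 = 0 → T = 297/(9.1·0.544639) = 59.9248 ≈ 59.92 kN.
ΣF_x = 0: A_x − T·cos33° = 0 → A_x = 59.9248 × 0.838671 = 50.26 kN.
ΣF_y = 0: A_y + T·sin33° − 30 − 20 = 0 → A_y = 50 − 59.9248 × 0.544639 = 17.36 kN.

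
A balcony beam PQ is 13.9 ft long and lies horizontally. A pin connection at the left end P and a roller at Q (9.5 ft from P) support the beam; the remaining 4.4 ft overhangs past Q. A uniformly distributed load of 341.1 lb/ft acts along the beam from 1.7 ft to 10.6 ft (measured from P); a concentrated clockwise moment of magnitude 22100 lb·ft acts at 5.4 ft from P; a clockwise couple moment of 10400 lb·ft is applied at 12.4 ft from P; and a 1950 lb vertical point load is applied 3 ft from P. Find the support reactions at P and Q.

Resultant of the distributed load: 341.1 × 8.9 = 3035.79 lb at 6.15 ft from P.
Moments about P: Q_y·9.5 − (341.1·8.9)·6.15 − 22100 − 10400 − 1950·3 = 0 → Q_y = 57020.1085/9.5 = 6002.12 ≈ 6002 lb.
ΣF_y = 0: P_y + 6002.12 − 341.1·8.9 − 1950 = 0 → P_y = -1016 lb.
ΣF_x = 0: no horizontal applied forces, so P_x = 0.

P_x = 0, P_y = -1016 lb, Q_y = 6002 lb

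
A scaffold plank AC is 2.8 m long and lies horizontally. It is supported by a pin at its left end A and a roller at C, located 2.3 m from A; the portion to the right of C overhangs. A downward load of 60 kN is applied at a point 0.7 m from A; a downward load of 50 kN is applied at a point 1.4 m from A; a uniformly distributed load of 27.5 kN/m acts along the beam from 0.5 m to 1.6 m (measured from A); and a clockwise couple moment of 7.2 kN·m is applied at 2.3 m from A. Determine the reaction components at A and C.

A_x = 0, A_y = 74.61 kN, C_y = 65.64 kN

Resultant of the distributed load: 27.5 × 1.1 = 30.25 kN at 1.05 m from A.
Moments about A: C_y·2.3 − 60·0.7 − 50·1.4 − (27.5·1.1)·1.05 − 7.2 = 0 → C_y = 150.9625/2.3 = 65.6359 ≈ 65.64 kN.
ΣF_y = 0: A_y + 65.6359 − 60 − 50 − 27.5·1.1 = 0 → A_y = 74.61 kN.
ΣF_x = 0: no horizontal applied forces, so A_x = 0.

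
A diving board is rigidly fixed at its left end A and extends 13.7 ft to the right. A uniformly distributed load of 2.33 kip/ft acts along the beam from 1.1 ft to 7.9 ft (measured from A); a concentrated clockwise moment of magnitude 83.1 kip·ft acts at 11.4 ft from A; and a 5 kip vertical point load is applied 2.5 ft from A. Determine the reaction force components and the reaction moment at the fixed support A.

A_x = 0, A_y = 20.84 kip, M_A = 166.9 kip·ft

Resultant of the distributed load: 2.33 × 6.8 = 15.844 kip at 4.5 ft from A.
ΣF_x = 0: A_x = 0.
ΣF_y = 0: A_y − 2.33·6.8 − 5 = 0 → A_y = 20.84 kip.
ΣM about A: M_A − (2.33·6.8)·4.5 − 83.1 − 5·2.5 = 0 → M_A = 166.9 kip·ft.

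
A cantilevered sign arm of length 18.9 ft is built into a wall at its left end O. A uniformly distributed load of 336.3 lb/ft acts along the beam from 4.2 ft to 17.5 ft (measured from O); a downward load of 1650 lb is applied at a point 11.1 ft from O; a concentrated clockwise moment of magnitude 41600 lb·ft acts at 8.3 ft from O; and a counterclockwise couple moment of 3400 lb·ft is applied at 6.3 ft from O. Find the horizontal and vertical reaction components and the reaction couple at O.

O_x = 0, O_y = 6123 lb, M_O = 105000 lb·ft

Resultant of the distributed load: 336.3 × 13.3 = 4472.79 lb at 10.85 ft from O.
ΣF_x = 0: O_x = 0.
ΣF_y = 0: O_y − 336.3·13.3 − 1650 = 0 → O_y = 6123 lb.
ΣM about O: M_O − (336.3·13.3)·10.85 − 1650·11.1 − 41600 + 3400 = 0 → M_O = 105000 lb·ft.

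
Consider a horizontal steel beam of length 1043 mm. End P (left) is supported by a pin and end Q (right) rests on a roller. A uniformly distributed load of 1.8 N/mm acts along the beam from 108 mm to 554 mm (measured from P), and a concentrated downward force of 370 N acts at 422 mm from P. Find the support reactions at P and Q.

P_x = 0, P_y = 768.3 N, Q_y = 404.5 N

Resultant of the distributed load: 1.8 × 446 = 802.8 N at 331 mm from P.
ΣM about P: Q_y·1043 − (1.8·446)·331 − 370·422 = 0 → Q_y = 421866.8/1043 = 404.474 ≈ 404.5 N.
ΣF_y = 0: P_y + 404.474 − 1.8·446 − 370 = 0 → P_y = 768.3 N.
ΣF_x = 0: no horizontal applied forces, so P_x = 0.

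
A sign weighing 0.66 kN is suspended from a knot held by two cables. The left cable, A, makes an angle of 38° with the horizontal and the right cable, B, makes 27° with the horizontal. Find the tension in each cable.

ΣF_x = 0: −T_A·cos38° + T_B·cos27° = 0 → T_B = 0.884405·T_A.
ΣF_y = 0: T_A·sin38° + T_B·sin27° = 0.66.
Substitute: T_A·(0.615661 + 0.884405·0.45399) = 0.66 → T_A = 0.648858 ≈ 0.6489 kN.
Then T_B = 0.884405 × 0.648858 = 0.5739 kN.

T_A = 0.6489 kN, T_B = 0.5739 kN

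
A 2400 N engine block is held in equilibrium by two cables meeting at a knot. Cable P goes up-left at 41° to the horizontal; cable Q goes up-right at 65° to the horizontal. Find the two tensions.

ΣF_x = 0: −T_P·cos41° + T_Q·cos65° = 0 → T_Q = 1.7858·T_P.
ΣF_y = 0: T_P·sin41° + T_Q·sin65° = 2400.
Substitute: T_P·(0.656059 + 1.7858·0.906308) = 2400 → T_P = 1055.16 ≈ 1055 N.
Then T_Q = 1.7858 × 1055.16 = 1884 N.

T_P = 1055 N, T_Q = 1884 N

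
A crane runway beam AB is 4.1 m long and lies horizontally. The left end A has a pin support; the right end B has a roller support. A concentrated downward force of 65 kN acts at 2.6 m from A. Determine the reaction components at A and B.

ΣM about A: B_y·4.1 − 65·2.6 = 0 → B_y = 169/4.1 = 41.2195 ≈ 41.22 kN.
ΣF_y = 0: A_y + 41.2195 − 65 = 0 → A_y = 23.78 kN.
ΣF_x = 0: no horizontal applied forces, so A_x = 0.

A_x = 0, A_y = 23.78 kN, B_y = 41.22 kN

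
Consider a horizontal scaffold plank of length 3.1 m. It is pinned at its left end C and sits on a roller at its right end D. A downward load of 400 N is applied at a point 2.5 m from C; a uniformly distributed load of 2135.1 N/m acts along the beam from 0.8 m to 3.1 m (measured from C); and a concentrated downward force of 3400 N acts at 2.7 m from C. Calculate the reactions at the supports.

C_x = 0, C_y = 2338 N, D_y = 6373 N

Resultant of the distributed load: 2135.1 × 2.3 = 4910.73 N at 1.95 m from C.
Moments about C: D_y·3.1 − 400·2.5 − (2135.1·2.3)·1.95 − 3400·2.7 = 0 → D_y = 19755.9235/3.1 = 6372.88 ≈ 6373 N.
ΣF_y = 0: C_y + 6372.88 − 400 − 2135.1·2.3 − 3400 = 0 → C_y = 2338 N.
ΣF_x = 0: no horizontal applied forces, so C_x = 0.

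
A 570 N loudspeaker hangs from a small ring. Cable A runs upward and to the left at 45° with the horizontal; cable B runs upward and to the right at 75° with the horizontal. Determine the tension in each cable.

T_A = 170.3 N, T_B = 465.4 N

ΣF_x = 0: −T_A·cos45° + T_B·cos75° = 0 → T_B = 2.73205·T_A.
ΣF_y = 0: T_A·sin45° + T_B·sin75° = 570.
Substitute: T_A·(0.707107 + 2.73205·0.965926) = 570 → T_A = 170.349 ≈ 170.3 N.
Then T_B = 2.73205 × 170.349 = 465.4 N.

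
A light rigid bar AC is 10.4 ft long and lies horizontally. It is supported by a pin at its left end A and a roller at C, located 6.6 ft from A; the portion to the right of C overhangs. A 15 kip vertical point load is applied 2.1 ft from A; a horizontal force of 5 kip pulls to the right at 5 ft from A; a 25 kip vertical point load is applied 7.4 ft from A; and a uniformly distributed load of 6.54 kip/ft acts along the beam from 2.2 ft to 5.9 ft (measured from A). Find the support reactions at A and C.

A_x = -5.000 kip, A_y = 16.55 kip, C_y = 47.65 kip

Resultant of the distributed load: 6.54 × 3.7 = 24.198 kip at 4.05 ft from A.
Taking moments about A: C_y·6.6 − 15·2.1 − 25·7.4 − (6.54·3.7)·4.05 = 0 → C_y = 314.5019/6.6 = 47.6518 ≈ 47.65 kip.
ΣF_y = 0: A_y + 47.6518 − 15 − 25 − 6.54·3.7 = 0 → A_y = 16.55 kip.
ΣF_x = 0: A_x + 5 = 0 → A_x = -5.000 kip.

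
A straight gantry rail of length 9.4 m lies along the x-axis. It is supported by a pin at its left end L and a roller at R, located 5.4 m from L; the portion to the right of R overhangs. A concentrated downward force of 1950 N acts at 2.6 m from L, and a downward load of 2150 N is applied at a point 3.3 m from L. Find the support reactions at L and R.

Moments about L: R_y·5.4 − 1950·2.6 − 2150·3.3 = 0 → R_y = 12165/5.4 = 2252.78 ≈ 2253 N.
ΣF_y = 0: L_y + 2252.78 − 1950 − 2150 = 0 → L_y = 1847 N.
ΣF_x = 0: no horizontal applied forces, so L_x = 0.

L_x = 0, L_y = 1847 N, R_y = 2253 N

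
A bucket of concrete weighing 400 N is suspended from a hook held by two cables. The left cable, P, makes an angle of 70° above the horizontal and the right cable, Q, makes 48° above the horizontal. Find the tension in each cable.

ΣF_x = 0: −T_P·cos70° + T_Q·cos48° = 0 → T_Q = 0.511141·T_P.
ΣF_y = 0: T_P·sin70° + T_Q·sin48° = 400.
Substitute: T_P·(0.939693 + 0.511141·0.743145) = 400 → T_P = 303.135 ≈ 303.1 N.
Then T_Q = 0.511141 × 303.135 = 154.9 N.

T_P = 303.1 N, T_Q = 154.9 N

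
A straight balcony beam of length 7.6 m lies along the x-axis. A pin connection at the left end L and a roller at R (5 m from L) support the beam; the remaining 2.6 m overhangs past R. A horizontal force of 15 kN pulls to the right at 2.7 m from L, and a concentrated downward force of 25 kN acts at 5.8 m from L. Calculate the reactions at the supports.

L_x = -15.00 kN, L_y = -4.000 kN, R_y = 29.00 kN

ΣM about L: R_y·5 − 25·5.8 = 0 → R_y = 145/5 = 29.00 kN.
ΣF_y = 0: L_y + 29 − 25 = 0 → L_y = -4.000 kN.
ΣF_x = 0: L_x + 15 = 0 → L_x = -15.00 kN.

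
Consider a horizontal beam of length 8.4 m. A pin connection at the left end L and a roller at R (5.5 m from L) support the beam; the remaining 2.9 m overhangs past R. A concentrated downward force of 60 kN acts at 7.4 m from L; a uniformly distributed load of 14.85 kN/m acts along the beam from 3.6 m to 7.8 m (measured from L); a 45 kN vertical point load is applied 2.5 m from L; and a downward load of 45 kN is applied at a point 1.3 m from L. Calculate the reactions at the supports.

Resultant of the distributed load: 14.85 × 4.2 = 62.37 kN at 5.7 m from L.
Taking moments about L: R_y·5.5 − 60·7.4 − (14.85·4.2)·5.7 − 45·2.5 − 45·1.3 = 0 → R_y = 970.509/5.5 = 176.456 ≈ 176.5 kN.
ΣF_y = 0: L_y + 176.456 − 60 − 14.85·4.2 − 45 − 45 = 0 → L_y = 35.91 kN.
ΣF_x = 0: no horizontal applied forces, so L_x = 0.

L_x = 0, L_y = 35.91 kN, R_y = 176.5 kN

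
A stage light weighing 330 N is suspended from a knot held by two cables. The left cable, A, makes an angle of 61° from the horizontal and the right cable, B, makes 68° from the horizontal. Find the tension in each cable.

ΣF_x = 0: −T_A·cos61° + T_B·cos68° = 0 → T_B = 1.29418·T_A.
ΣF_y = 0: T_A·sin61° + T_B·sin68° = 330.
Substitute: T_A·(0.87462 + 1.29418·0.927184) = 330 → T_A = 159.07 ≈ 159.1 N.
Then T_B = 1.29418 × 159.07 = 205.9 N.

T_A = 159.1 N, T_B = 205.9 N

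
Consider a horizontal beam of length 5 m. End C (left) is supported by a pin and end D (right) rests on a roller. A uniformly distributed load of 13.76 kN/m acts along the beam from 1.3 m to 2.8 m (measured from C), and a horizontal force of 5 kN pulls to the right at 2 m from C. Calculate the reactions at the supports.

C_x = -5.000 kN, C_y = 12.18 kN, D_y = 8.462 kN

Resultant of the distributed load: 13.76 × 1.5 = 20.64 kN at 2.05 m from C.
Moments about C: D_y·5 − (13.76·1.5)·2.05 = 0 → D_y = 42.312/5 = 8.4624 ≈ 8.462 kN.
ΣF_y = 0: C_y + 8.4624 − 13.76·1.5 = 0 → C_y = 12.18 kN.
ΣF_x = 0: C_x + 5 = 0 → C_x = -5.000 kN.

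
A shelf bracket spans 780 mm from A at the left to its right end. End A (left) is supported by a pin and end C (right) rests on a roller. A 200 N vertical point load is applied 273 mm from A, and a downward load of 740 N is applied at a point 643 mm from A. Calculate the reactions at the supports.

A_x = 0, A_y = 260.0 N, C_y = 680.0 N

Moments about A: C_y·780 − 200·273 − 740·643 = 0 → C_y = 530420/780 = 680.026 ≈ 680.0 N.
ΣF_y = 0: A_y + 680.026 − 200 − 740 = 0 → A_y = 260.0 N.
ΣF_x = 0: no horizontal applied forces, so A_x = 0.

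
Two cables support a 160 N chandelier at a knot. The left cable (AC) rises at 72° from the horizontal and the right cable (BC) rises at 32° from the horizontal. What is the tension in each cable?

T_AC = 139.8 N, T_BC = 50.96 N

ΣF_x = 0: −T_AC·cos72° + T_BC·cos32° = 0 → T_BC = 0.364386·T_AC.
ΣF_y = 0: T_AC·sin72° + T_BC·sin32° = 160.
Substitute: T_AC·(0.951057 + 0.364386·0.529919) = 160 → T_AC = 139.842 ≈ 139.8 N.
Then T_BC = 0.364386 × 139.842 = 50.96 N.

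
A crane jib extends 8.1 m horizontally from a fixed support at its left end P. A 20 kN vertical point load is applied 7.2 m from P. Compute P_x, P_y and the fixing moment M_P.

P_x = 0, P_y = 20.00 kN, M_P = 144.0 kN·m

ΣF_x = 0: P_x = 0.
ΣF_y = 0: P_y − 20 = 0 → P_y = 20.00 kN.
ΣM about P: M_P − 20·7.2 = 0 → M_P = 144.0 kN·m.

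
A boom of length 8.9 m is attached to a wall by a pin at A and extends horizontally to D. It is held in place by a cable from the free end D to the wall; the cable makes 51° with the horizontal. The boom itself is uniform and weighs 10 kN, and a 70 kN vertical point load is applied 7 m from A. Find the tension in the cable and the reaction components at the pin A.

T = 77.28 kN, A_x = 48.63 kN, A_y = 19.94 kN

ΣM about A: T·sin51°·8.9 − 10·4.45 − 70·7 = 0 → T = 534.5/(8.9·0.777146) = 77.2779 ≈ 77.28 kN.
ΣF_x = 0: A_x − T·cos51° = 0 → A_x = 77.2779 × 0.62932 = 48.63 kN.
ΣF_y = 0: A_y + T·sin51° − 10 − 70 = 0 → A_y = 80 − 77.2779 × 0.777146 = 19.94 kN.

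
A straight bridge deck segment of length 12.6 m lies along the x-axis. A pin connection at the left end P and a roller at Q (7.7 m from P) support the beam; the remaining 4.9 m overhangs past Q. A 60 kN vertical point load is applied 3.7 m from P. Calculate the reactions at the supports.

P_x = 0, P_y = 31.17 kN, Q_y = 28.83 kN

Taking moments about P: Q_y·7.7 − 60·3.7 = 0 → Q_y = 222/7.7 = 28.8312 ≈ 28.83 kN.
ΣF_y = 0: P_y + 28.8312 − 60 = 0 → P_y = 31.17 kN.
ΣF_x = 0: no horizontal applied forces, so P_x = 0.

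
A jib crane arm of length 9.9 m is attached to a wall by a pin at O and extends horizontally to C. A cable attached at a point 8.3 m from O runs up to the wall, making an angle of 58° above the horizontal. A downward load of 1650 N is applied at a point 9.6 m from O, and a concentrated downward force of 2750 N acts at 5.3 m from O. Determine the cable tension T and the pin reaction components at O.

ΣM about O: T·sin58°·8.3 − 1650·9.6 − 2750·5.3 = 0 → T = 30415/(8.3·0.848048) = 4321.05 ≈ 4321 N.
ΣF_x = 0: O_x − T·cos58° = 0 → O_x = 4321.05 × 0.529919 = 2290 N.
ΣF_y = 0: O_y + T·sin58° − 1650 − 2750 = 0 → O_y = 4400 − 4321.05 × 0.848048 = 735.5 N.

T = 4321 N, O_x = 2290 N, O_y = 735.5 N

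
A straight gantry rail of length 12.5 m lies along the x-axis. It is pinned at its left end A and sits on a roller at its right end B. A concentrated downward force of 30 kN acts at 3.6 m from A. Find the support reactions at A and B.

Moments about A: B_y·12.5 − 30·3.6 = 0 → B_y = 108/12.5 = 8.640 kN.
ΣF_y = 0: A_y + 8.64 − 30 = 0 → A_y = 21.36 kN.
ΣF_x = 0: no horizontal applied forces, so A_x = 0.

A_x = 0, A_y = 21.36 kN, B_y = 8.640 kN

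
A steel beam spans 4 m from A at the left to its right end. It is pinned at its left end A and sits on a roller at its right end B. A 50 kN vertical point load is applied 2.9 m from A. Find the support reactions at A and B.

A_x = 0, A_y = 13.75 kN, B_y = 36.25 kN

Taking moments about A: B_y·4 − 50·2.9 = 0 → B_y = 145/4 = 36.25 kN.
ΣF_y = 0: A_y + 36.25 − 50 = 0 → A_y = 13.75 kN.
ΣF_x = 0: no horizontal applied forces, so A_x = 0.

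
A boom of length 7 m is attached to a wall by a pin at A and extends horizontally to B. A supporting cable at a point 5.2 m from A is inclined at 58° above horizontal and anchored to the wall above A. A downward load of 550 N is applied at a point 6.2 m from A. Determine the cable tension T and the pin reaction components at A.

ΣM about A: T·sin58°·5.2 − 550·6.2 = 0 → T = 3410/(5.2·0.848048) = 773.269 ≈ 773.3 N.
ΣF_x = 0: A_x − T·cos58° = 0 → A_x = 773.269 × 0.529919 = 409.8 N.
ΣF_y = 0: A_y + T·sin58° − 550 = 0 → A_y = 550 − 773.269 × 0.848048 = -105.8 N.

T = 773.3 N, A_x = 409.8 N, A_y = -105.8 N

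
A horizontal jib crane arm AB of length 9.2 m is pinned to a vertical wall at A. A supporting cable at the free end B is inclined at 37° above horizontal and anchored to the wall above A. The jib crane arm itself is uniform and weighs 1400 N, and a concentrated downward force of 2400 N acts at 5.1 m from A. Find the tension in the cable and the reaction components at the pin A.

ΣM about A: T·sin37°·9.2 − 1400·4.6 − 2400·5.1 = 0 → T = 18680/(9.2·0.601815) = 3373.85 ≈ 3374 N.
ΣF_x = 0: A_x − T·cos37° = 0 → A_x = 3373.85 × 0.798636 = 2694 N.
ΣF_y = 0: A_y + T·sin37° − 1400 − 2400 = 0 → A_y = 3800 − 3373.85 × 0.601815 = 1770 N.

T = 3374 N, A_x = 2694 N, A_y = 1770 N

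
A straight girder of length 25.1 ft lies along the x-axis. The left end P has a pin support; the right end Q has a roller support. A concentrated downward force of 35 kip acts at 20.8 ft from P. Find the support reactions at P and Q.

Taking moments about P: Q_y·25.1 − 35·20.8 = 0 → Q_y = 728/25.1 = 29.004 ≈ 29.00 kip.
ΣF_y = 0: P_y + 29.004 − 35 = 0 → P_y = 5.996 kip.
ΣF_x = 0: no horizontal applied forces, so P_x = 0.

P_x = 0, P_y = 5.996 kip, Q_y = 29.00 kip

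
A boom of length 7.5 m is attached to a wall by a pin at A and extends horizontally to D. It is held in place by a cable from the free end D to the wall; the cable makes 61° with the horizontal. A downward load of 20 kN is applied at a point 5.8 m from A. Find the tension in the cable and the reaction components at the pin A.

ΣM about A: T·sin61°·7.5 − 20·5.8 = 0 → T = 116/(7.5·0.87462) = 17.6839 ≈ 17.68 kN.
ΣF_x = 0: A_x − T·cos61° = 0 → A_x = 17.6839 × 0.48481 = 8.573 kN.
ΣF_y = 0: A_y + T·sin61° − 20 = 0 → A_y = 20 − 17.6839 × 0.87462 = 4.533 kN.

T = 17.68 kN, A_x = 8.573 kN, A_y = 4.533 kN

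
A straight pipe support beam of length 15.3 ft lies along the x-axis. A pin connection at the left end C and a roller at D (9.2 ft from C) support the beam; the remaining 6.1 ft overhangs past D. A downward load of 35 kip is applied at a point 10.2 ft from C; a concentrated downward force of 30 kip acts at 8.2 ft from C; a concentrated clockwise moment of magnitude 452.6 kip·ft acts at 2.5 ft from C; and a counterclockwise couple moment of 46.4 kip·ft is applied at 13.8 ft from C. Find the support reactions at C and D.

C_x = 0, C_y = -44.70 kip, D_y = 109.7 kip

Taking moments about C: D_y·9.2 − 35·10.2 − 30·8.2 − 452.6 + 46.4 = 0 → D_y = 1009.2/9.2 = 109.696 ≈ 109.7 kip.
ΣF_y = 0: C_y + 109.696 − 35 − 30 = 0 → C_y = -44.70 kip.
ΣF_x = 0: no horizontal applied forces, so C_x = 0.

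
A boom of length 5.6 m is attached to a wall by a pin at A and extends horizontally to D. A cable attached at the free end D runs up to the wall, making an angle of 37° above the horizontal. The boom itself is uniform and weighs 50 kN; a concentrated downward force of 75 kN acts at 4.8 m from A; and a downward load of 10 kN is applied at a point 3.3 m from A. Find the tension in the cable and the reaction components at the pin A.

ΣM about A: T·sin37°·5.6 − 50·2.8 − 75·4.8 − 10·3.3 = 0 → T = 533/(5.6·0.601815) = 158.153 ≈ 158.2 kN.
ΣF_x = 0: A_x − T·cos37° = 0 → A_x = 158.153 × 0.798636 = 126.3 kN.
ΣF_y = 0: A_y + T·sin37° − 50 − 75 − 10 = 0 → A_y = 135 − 158.153 × 0.601815 = 39.82 kN.

T = 158.2 kN, A_x = 126.3 kN, A_y = 39.82 kN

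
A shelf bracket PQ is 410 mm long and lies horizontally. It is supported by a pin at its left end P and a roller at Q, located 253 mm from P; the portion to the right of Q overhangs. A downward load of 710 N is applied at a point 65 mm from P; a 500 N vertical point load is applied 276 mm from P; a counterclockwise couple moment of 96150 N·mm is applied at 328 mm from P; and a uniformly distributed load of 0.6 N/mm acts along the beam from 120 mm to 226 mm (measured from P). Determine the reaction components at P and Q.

Resultant of the distributed load: 0.6 × 106 = 63.6 N at 173 mm from P.
ΣM about P: Q_y·253 − 710·65 − 500·276 + 96150 − (0.6·106)·173 = 0 → Q_y = 99002.8/253 = 391.315 ≈ 391.3 N.
ΣF_y = 0: P_y + 391.315 − 710 − 500 − 0.6·106 = 0 → P_y = 882.3 N.
ΣF_x = 0: no horizontal applied forces, so P_x = 0.

P_x = 0, P_y = 882.3 N, Q_y = 391.3 N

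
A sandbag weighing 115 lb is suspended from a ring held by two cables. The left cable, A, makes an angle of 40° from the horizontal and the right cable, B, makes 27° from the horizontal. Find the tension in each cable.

T_A = 111.3 lb, T_B = 95.70 lb

ΣF_x = 0: −T_A·cos40° + T_B·cos27° = 0 → T_B = 0.859752·T_A.
ΣF_y = 0: T_A·sin40° + T_B·sin27° = 115.
Substitute: T_A·(0.642788 + 0.859752·0.45399) = 115 → T_A = 111.315 ≈ 111.3 lb.
Then T_B = 0.859752 × 111.315 = 95.70 lb.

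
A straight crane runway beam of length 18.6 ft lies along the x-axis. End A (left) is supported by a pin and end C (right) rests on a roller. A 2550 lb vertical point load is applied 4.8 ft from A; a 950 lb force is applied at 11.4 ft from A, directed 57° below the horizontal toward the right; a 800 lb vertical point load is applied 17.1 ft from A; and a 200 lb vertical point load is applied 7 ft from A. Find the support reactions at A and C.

Taking moments about A: C_y·18.6 − 2550·4.8 − 950·sin57°·11.4 − 800·17.1 − 200·7 = 0 → C_y = 36402.8/18.6 = 1957.14 ≈ 1957 lb.
ΣF_y = 0: A_y + 1957.14 − 2550 − 950·sin57° − 800 − 200 = 0 → A_y = 2390 lb.
ΣF_x = 0: A_x + 950·cos57° = 0 → A_x = -517.4 lb.

A_x = -517.4 lb, A_y = 2390 lb, C_y = 1957 lb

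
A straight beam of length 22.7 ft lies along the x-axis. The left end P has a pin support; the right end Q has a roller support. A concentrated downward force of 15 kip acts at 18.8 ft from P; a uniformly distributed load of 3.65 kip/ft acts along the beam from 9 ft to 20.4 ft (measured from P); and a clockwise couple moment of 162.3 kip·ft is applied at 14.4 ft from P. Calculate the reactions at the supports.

P_x = 0, P_y = 10.09 kip, Q_y = 46.52 kip

Resultant of the distributed load: 3.65 × 11.4 = 41.61 kip at 14.7 ft from P.
Taking moments about P: Q_y·22.7 − 15·18.8 − (3.65·11.4)·14.7 − 162.3 = 0 → Q_y = 1055.967/22.7 = 46.5184 ≈ 46.52 kip.
ΣF_y = 0: P_y + 46.5184 − 15 − 3.65·11.4 = 0 → P_y = 10.09 kip.
ΣF_x = 0: no horizontal applied forces, so P_x = 0.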